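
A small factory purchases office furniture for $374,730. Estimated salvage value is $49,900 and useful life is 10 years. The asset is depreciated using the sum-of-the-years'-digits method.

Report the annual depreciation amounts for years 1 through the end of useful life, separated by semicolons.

$59,060; $53,154; $47,248; $41,342; $35,436; $29,530; $23,624; $17,718; $11,812; $5,906

Depreciable base = $374,730 − $49,900 = $324,830.
Sum of the years' digits = 10+9+8+7+6+5+4+3+2+1 = 55.
Year 1: $324,830 × 10/55 = $59,060. Book value $315,670.
Year 2: $324,830 × 9/55 = $53,154. Book value $262,516.
Year 3: $324,830 × 8/55 = $47,248. Book value $215,268.
Year 4: $324,830 × 7/55 = $41,342. Book value $173,926.
Year 5: $324,830 × 6/55 = $35,436. Book value $138,490.
Year 6: $324,830 × 5/55 = $29,530. Book value $108,960.
Year 7: $324,830 × 4/55 = $23,624. Book value $85,336.
Year 8: $324,830 × 3/55 = $17,718. Book value $67,618.
Year 9: $324,830 × 2/55 = $11,812. Book value $55,806.
Year 10: $324,830 × 1/55 = $5,906. Book value $49,900.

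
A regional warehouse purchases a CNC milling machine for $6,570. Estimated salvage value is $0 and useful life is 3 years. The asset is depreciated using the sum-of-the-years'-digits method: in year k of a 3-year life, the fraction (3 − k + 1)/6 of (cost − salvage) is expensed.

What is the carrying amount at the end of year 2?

Depreciable base = $6,570 − $0 = $6,570.
Sum of the years' digits = 3+2+1 = 6.
Year 1: $6,570 × 3/6 = $3,285. Book value $3,285.
Year 2: $6,570 × 2/6 = $2,190. Book value $1,095.

$1,095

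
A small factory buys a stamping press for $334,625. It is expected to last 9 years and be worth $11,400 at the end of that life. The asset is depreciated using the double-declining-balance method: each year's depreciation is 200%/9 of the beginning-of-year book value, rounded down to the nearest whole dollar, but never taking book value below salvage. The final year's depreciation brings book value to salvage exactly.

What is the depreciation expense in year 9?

Depreciable base = $334,625 − $11,400 = $323,225.
Year 1: ⌊$334,625 × 200%/9⌋ = $74,361. Book value $260,264.
Year 2: ⌊$260,264 × 200%/9⌋ = $57,836. Book value $202,428.
Year 3: ⌊$202,428 × 200%/9⌋ = $44,984. Book value $157,444.
Year 4: ⌊$157,444 × 200%/9⌋ = $34,987. Book value $122,457.
Year 5: ⌊$122,457 × 200%/9⌋ = $27,212. Book value $95,245.
Year 6: ⌊$95,245 × 200%/9⌋ = $21,165. Book value $74,080.
Year 7: ⌊$74,080 × 200%/9⌋ = $16,462. Book value $57,618.
Year 8: ⌊$57,618 × 200%/9⌋ = $12,804. Book value $44,814.
Year 9 (final): $44,814 − $11,400 = $33,414. Book value $11,400.

$33,414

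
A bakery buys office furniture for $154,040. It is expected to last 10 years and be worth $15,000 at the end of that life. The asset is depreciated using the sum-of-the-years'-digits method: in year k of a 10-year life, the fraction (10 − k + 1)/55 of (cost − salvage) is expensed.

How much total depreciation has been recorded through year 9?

Depreciable base = $154,040 − $15,000 = $139,040.
Sum of the years' digits = 10+9+8+7+6+5+4+3+2+1 = 55.
Year 1: $139,040 × 10/55 = $25,280. Book value $128,760.
Year 2: $139,040 × 9/55 = $22,752. Book value $106,008.
Year 3: $139,040 × 8/55 = $20,224. Book value $85,784.
Year 4: $139,040 × 7/55 = $17,696. Book value $68,088.
Year 5: $139,040 × 6/55 = $15,168. Book value $52,920.
Year 6: $139,040 × 5/55 = $12,640. Book value $40,280.
Year 7: $139,040 × 4/55 = $10,112. Book value $30,168.
Year 8: $139,040 × 3/55 = $7,584. Book value $22,584.
Year 9: $139,040 × 2/55 = $5,056. Book value $17,528.
Accumulated through year 9 = $154,040 − $17,528 = $136,512.

$136,512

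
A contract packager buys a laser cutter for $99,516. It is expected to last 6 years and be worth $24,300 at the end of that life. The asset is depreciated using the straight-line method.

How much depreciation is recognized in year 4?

Depreciable base = $99,516 − $24,300 = $75,216.
Annual expense = $75,216 / 6 = $12,536.

$12,536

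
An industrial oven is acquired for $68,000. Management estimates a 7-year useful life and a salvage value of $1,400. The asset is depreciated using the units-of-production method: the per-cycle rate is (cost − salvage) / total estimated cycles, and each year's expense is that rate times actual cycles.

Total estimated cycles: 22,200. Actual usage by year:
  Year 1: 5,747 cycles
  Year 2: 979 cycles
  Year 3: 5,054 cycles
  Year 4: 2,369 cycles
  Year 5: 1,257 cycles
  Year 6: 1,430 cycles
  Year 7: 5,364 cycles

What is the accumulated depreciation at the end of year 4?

$42,447

Depreciable base = $68,000 − $1,400 = $66,600.
Rate = $66,600 / 22,200 cycles = $3 per cycle.
Year 1: 5,747 × $3 = $17,241. Book value $50,759.
Year 2: 979 × $3 = $2,937. Book value $47,822.
Year 3: 5,054 × $3 = $15,162. Book value $32,660.
Year 4: 2,369 × $3 = $7,107. Book value $25,553.
Accumulated through year 4 = $68,000 − $25,553 = $42,447.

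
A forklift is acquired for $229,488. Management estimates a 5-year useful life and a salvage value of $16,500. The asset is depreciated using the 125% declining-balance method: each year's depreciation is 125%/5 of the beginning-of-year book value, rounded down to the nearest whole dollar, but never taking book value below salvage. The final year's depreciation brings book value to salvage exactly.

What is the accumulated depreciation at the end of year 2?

$100,401

Depreciable base = $229,488 − $16,500 = $212,988.
Year 1: ⌊$229,488 × 125%/5⌋ = $57,372. Book value $172,116.
Year 2: ⌊$172,116 × 125%/5⌋ = $43,029. Book value $129,087.
Accumulated through year 2 = $229,488 − $129,087 = $100,401.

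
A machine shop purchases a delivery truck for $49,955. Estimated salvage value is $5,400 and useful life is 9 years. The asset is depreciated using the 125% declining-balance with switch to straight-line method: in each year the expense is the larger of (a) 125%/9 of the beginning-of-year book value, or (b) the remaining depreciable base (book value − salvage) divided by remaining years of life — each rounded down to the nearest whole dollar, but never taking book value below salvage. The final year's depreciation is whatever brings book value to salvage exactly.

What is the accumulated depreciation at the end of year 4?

$22,486

Depreciable base = $49,955 − $5,400 = $44,555.
Year 1: DB = ⌊$49,955 × 125%/9⌋ = $6,938; SL = ⌊$44,555/9⌋ = $4,950 → take DB $6,938. Book value $43,017.
Year 2: DB = ⌊$43,017 × 125%/9⌋ = $5,974; SL = ⌊$37,617/8⌋ = $4,702 → take DB $5,974. Book value $37,043.
Year 3: DB = ⌊$37,043 × 125%/9⌋ = $5,144; SL = ⌊$31,643/7⌋ = $4,520 → take DB $5,144. Book value $31,899.
Year 4: DB = ⌊$31,899 × 125%/9⌋ = $4,430; SL = ⌊$26,499/6⌋ = $4,416 → take DB $4,430. Book value $27,469.
Accumulated through year 4 = $49,955 − $27,469 = $22,486.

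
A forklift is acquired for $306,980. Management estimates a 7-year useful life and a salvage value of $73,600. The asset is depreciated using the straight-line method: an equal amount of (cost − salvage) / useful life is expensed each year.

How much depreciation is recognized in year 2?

Depreciable base = $306,980 − $73,600 = $233,380.
Annual expense = $233,380 / 7 = $33,340.

$33,340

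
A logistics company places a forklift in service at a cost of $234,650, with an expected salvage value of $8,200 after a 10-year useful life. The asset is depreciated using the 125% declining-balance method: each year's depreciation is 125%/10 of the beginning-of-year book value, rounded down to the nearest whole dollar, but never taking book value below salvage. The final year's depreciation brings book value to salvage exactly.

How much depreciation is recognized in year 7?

Depreciable base = $234,650 − $8,200 = $226,450.
Year 1: ⌊$234,650 × 125%/10⌋ = $29,331. Book value $205,319.
Year 2: ⌊$205,319 × 125%/10⌋ = $25,664. Book value $179,655.
Year 3: ⌊$179,655 × 125%/10⌋ = $22,456. Book value $157,199.
Year 4: ⌊$157,199 × 125%/10⌋ = $19,649. Book value $137,550.
Year 5: ⌊$137,550 × 125%/10⌋ = $17,193. Book value $120,357.
Year 6: ⌊$120,357 × 125%/10⌋ = $15,044. Book value $105,313.
Year 7: ⌊$105,313 × 125%/10⌋ = $13,164. Book value $92,149.

$13,164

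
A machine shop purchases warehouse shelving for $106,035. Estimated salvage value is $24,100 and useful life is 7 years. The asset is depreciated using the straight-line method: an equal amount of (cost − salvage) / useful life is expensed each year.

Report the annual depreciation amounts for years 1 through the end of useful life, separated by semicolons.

$11,705; $11,705; $11,705; $11,705; $11,705; $11,705; $11,705

Depreciable base = $106,035 − $24,100 = $81,935.
Annual expense = $81,935 / 7 = $11,705.
End of year 1: book value $94,330.
End of year 2: book value $82,625.
End of year 3: book value $70,920.
End of year 4: book value $59,215.
End of year 5: book value $47,510.
End of year 6: book value $35,805.
End of year 7: book value $24,100.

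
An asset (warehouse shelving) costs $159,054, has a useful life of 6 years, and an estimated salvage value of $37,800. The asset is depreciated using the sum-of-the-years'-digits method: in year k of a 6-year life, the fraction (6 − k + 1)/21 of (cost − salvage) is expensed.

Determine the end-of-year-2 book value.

$95,540

Depreciable base = $159,054 − $37,800 = $121,254.
Sum of the years' digits = 6+5+4+3+2+1 = 21.
Year 1: $121,254 × 6/21 = $34,644. Book value $124,410.
Year 2: $121,254 × 5/21 = $28,870. Book value $95,540.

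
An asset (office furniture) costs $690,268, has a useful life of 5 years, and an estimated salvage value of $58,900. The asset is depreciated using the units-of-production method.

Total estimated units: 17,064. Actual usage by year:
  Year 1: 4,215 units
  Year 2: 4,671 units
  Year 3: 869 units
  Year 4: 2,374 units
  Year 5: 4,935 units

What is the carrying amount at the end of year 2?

Depreciable base = $690,268 − $58,900 = $631,368.
Rate = $631,368 / 17,064 units = $37 per unit.
Year 1: 4,215 × $37 = $155,955. Book value $534,313.
Year 2: 4,671 × $37 = $172,827. Book value $361,486.

$361,486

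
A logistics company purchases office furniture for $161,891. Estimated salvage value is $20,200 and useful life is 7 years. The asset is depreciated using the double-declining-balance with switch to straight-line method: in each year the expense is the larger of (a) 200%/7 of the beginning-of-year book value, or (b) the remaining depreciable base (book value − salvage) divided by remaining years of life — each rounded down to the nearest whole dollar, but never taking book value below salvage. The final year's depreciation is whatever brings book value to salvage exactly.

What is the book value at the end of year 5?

$30,103

Depreciable base = $161,891 − $20,200 = $141,691.
Year 1: DB = ⌊$161,891 × 200%/7⌋ = $46,254; SL = ⌊$141,691/7⌋ = $20,241 → take DB $46,254. Book value $115,637.
Year 2: DB = ⌊$115,637 × 200%/7⌋ = $33,039; SL = ⌊$95,437/6⌋ = $15,906 → take DB $33,039. Book value $82,598.
Year 3: DB = ⌊$82,598 × 200%/7⌋ = $23,599; SL = ⌊$62,398/5⌋ = $12,479 → take DB $23,599. Book value $58,999.
Year 4: DB = ⌊$58,999 × 200%/7⌋ = $16,856; SL = ⌊$38,799/4⌋ = $9,699 → take DB $16,856. Book value $42,143.
Year 5: DB = ⌊$42,143 × 200%/7⌋ = $12,040; SL = ⌊$21,943/3⌋ = $7,314 → take DB $12,040. Book value $30,103.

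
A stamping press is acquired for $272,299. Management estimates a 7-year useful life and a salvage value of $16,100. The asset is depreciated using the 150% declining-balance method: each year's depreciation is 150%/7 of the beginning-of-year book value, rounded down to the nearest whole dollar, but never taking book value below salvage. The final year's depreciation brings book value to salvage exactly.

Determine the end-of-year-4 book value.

$103,779

Depreciable base = $272,299 − $16,100 = $256,199.
Year 1: ⌊$272,299 × 150%/7⌋ = $58,349. Book value $213,950.
Year 2: ⌊$213,950 × 150%/7⌋ = $45,846. Book value $168,104.
Year 3: ⌊$168,104 × 150%/7⌋ = $36,022. Book value $132,082.
Year 4: ⌊$132,082 × 150%/7⌋ = $28,303. Book value $103,779.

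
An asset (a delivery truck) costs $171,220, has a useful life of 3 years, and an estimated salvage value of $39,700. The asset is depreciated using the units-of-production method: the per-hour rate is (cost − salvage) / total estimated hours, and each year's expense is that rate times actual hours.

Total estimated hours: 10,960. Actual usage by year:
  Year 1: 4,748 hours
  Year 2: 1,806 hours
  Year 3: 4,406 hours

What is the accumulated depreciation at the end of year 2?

Depreciable base = $171,220 − $39,700 = $131,520.
Rate = $131,520 / 10,960 hours = $12 per hour.
Year 1: 4,748 × $12 = $56,976. Book value $114,244.
Year 2: 1,806 × $12 = $21,672. Book value $92,572.
Accumulated through year 2 = $171,220 − $92,572 = $78,648.

$78,648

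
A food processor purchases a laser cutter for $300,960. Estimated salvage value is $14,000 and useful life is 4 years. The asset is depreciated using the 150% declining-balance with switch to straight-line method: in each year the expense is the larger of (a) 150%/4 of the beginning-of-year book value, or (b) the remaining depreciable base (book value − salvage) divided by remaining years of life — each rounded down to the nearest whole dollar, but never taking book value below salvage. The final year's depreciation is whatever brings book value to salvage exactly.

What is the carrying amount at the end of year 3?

$65,782

Depreciable base = $300,960 − $14,000 = $286,960.
Year 1: DB = ⌊$300,960 × 150%/4⌋ = $112,860; SL = ⌊$286,960/4⌋ = $71,740 → take DB $112,860. Book value $188,100.
Year 2: DB = ⌊$188,100 × 150%/4⌋ = $70,537; SL = ⌊$174,100/3⌋ = $58,033 → take DB $70,537. Book value $117,563.
Year 3: DB = ⌊$117,563 × 150%/4⌋ = $44,086; SL = ⌊$103,563/2⌋ = $51,781 → take SL $51,781. Book value $65,782.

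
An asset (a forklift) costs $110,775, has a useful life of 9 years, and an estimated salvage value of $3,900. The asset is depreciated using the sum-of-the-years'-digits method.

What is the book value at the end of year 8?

$6,275

Depreciable base = $110,775 − $3,900 = $106,875.
Sum of the years' digits = 9+8+7+6+5+4+3+2+1 = 45.
Year 1: $106,875 × 9/45 = $21,375. Book value $89,400.
Year 2: $106,875 × 8/45 = $19,000. Book value $70,400.
Year 3: $106,875 × 7/45 = $16,625. Book value $53,775.
Year 4: $106,875 × 6/45 = $14,250. Book value $39,525.
Year 5: $106,875 × 5/45 = $11,875. Book value $27,650.
Year 6: $106,875 × 4/45 = $9,500. Book value $18,150.
Year 7: $106,875 × 3/45 = $7,125. Book value $11,025.
Year 8: $106,875 × 2/45 = $4,750. Book value $6,275.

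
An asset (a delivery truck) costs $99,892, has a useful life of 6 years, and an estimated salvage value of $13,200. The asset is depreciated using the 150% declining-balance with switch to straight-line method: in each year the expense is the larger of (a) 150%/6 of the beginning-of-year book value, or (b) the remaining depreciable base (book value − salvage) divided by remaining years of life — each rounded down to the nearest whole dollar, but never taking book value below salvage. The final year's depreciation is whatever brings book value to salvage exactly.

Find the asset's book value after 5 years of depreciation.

Depreciable base = $99,892 − $13,200 = $86,692.
Year 1: DB = ⌊$99,892 × 150%/6⌋ = $24,973; SL = ⌊$86,692/6⌋ = $14,448 → take DB $24,973. Book value $74,919.
Year 2: DB = ⌊$74,919 × 150%/6⌋ = $18,729; SL = ⌊$61,719/5⌋ = $12,343 → take DB $18,729. Book value $56,190.
Year 3: DB = ⌊$56,190 × 150%/6⌋ = $14,047; SL = ⌊$42,990/4⌋ = $10,747 → take DB $14,047. Book value $42,143.
Year 4: DB = ⌊$42,143 × 150%/6⌋ = $10,535; SL = ⌊$28,943/3⌋ = $9,647 → take DB $10,535. Book value $31,608.
Year 5: DB = ⌊$31,608 × 150%/6⌋ = $7,902; SL = ⌊$18,408/2⌋ = $9,204 → take SL $9,204. Book value $22,404.

$22,404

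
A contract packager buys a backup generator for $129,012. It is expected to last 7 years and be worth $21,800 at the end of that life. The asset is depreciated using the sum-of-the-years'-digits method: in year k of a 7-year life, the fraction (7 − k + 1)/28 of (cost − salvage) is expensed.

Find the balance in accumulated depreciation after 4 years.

Depreciable base = $129,012 − $21,800 = $107,212.
Sum of the years' digits = 7+6+5+4+3+2+1 = 28.
Year 1: $107,212 × 7/28 = $26,803. Book value $102,209.
Year 2: $107,212 × 6/28 = $22,974. Book value $79,235.
Year 3: $107,212 × 5/28 = $19,145. Book value $60,090.
Year 4: $107,212 × 4/28 = $15,316. Book value $44,774.
Accumulated through year 4 = $129,012 − $44,774 = $84,238.

$84,238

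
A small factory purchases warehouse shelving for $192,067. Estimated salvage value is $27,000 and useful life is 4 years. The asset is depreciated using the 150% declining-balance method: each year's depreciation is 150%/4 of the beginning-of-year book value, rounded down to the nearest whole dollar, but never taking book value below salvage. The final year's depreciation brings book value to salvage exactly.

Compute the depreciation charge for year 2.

Depreciable base = $192,067 − $27,000 = $165,067.
Year 1: ⌊$192,067 × 150%/4⌋ = $72,025. Book value $120,042.
Year 2: ⌊$120,042 × 150%/4⌋ = $45,015. Book value $75,027.

$45,015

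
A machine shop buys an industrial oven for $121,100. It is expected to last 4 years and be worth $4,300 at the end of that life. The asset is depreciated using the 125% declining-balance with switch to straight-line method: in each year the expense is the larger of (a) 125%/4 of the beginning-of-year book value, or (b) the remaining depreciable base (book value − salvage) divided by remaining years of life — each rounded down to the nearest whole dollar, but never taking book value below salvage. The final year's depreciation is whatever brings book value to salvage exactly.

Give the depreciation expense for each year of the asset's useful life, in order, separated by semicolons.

$37,843; $26,319; $26,319; $26,319

Depreciable base = $121,100 − $4,300 = $116,800.
Year 1: DB = ⌊$121,100 × 125%/4⌋ = $37,843; SL = ⌊$116,800/4⌋ = $29,200 → take DB $37,843. Book value $83,257.
Year 2: DB = ⌊$83,257 × 125%/4⌋ = $26,017; SL = ⌊$78,957/3⌋ = $26,319 → take SL $26,319. Book value $56,938.
Year 3: DB = ⌊$56,938 × 125%/4⌋ = $17,793; SL = ⌊$52,638/2⌋ = $26,319 → take SL $26,319. Book value $30,619.
Year 4 (final): $30,619 − $4,300 = $26,319. Book value $4,300.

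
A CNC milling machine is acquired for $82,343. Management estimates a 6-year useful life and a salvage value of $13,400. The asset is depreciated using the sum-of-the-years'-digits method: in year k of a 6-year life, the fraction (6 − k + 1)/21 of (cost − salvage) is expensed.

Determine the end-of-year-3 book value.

Depreciable base = $82,343 − $13,400 = $68,943.
Sum of the years' digits = 6+5+4+3+2+1 = 21.
Year 1: $68,943 × 6/21 = $19,698. Book value $62,645.
Year 2: $68,943 × 5/21 = $16,415. Book value $46,230.
Year 3: $68,943 × 4/21 = $13,132. Book value $33,098.

$33,098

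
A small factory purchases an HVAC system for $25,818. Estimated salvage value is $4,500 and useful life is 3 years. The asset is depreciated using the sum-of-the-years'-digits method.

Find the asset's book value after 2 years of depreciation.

Depreciable base = $25,818 − $4,500 = $21,318.
Sum of the years' digits = 3+2+1 = 6.
Year 1: $21,318 × 3/6 = $10,659. Book value $15,159.
Year 2: $21,318 × 2/6 = $7,106. Book value $8,053.

$8,053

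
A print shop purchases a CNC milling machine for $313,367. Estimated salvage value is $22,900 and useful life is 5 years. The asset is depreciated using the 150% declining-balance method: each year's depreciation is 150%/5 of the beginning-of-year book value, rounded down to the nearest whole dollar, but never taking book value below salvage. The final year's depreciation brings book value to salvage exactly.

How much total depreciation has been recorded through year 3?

$205,882

Depreciable base = $313,367 − $22,900 = $290,467.
Year 1: ⌊$313,367 × 150%/5⌋ = $94,010. Book value $219,357.
Year 2: ⌊$219,357 × 150%/5⌋ = $65,807. Book value $153,550.
Year 3: ⌊$153,550 × 150%/5⌋ = $46,065. Book value $107,485.
Accumulated through year 3 = $313,367 − $107,485 = $205,882.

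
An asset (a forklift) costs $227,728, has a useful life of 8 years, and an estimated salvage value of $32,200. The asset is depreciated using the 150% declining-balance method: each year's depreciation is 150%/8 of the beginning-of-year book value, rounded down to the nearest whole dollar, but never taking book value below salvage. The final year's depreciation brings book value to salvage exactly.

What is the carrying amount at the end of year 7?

$53,235

Depreciable base = $227,728 − $32,200 = $195,528.
Year 1: ⌊$227,728 × 150%/8⌋ = $42,699. Book value $185,029.
Year 2: ⌊$185,029 × 150%/8⌋ = $34,692. Book value $150,337.
Year 3: ⌊$150,337 × 150%/8⌋ = $28,188. Book value $122,149.
Year 4: ⌊$122,149 × 150%/8⌋ = $22,902. Book value $99,247.
Year 5: ⌊$99,247 × 150%/8⌋ = $18,608. Book value $80,639.
Year 6: ⌊$80,639 × 150%/8⌋ = $15,119. Book value $65,520.
Year 7: ⌊$65,520 × 150%/8⌋ = $12,285. Book value $53,235.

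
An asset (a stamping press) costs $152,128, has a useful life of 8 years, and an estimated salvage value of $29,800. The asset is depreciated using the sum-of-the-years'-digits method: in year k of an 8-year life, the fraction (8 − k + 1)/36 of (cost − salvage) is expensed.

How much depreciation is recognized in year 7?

Depreciable base = $152,128 − $29,800 = $122,328.
Sum of the years' digits = 8+7+6+5+4+3+2+1 = 36.
Year 1: $122,328 × 8/36 = $27,184. Book value $124,944.
Year 2: $122,328 × 7/36 = $23,786. Book value $101,158.
Year 3: $122,328 × 6/36 = $20,388. Book value $80,770.
Year 4: $122,328 × 5/36 = $16,990. Book value $63,780.
Year 5: $122,328 × 4/36 = $13,592. Book value $50,188.
Year 6: $122,328 × 3/36 = $10,194. Book value $39,994.
Year 7: $122,328 × 2/36 = $6,796. Book value $33,198.

$6,796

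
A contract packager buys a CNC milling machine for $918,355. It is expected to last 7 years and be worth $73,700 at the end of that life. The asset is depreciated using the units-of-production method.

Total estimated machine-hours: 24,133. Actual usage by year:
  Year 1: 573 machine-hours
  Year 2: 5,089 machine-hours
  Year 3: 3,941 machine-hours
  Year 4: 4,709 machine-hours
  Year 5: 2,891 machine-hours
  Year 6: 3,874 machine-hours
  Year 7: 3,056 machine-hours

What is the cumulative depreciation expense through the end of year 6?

Depreciable base = $918,355 − $73,700 = $844,655.
Rate = $844,655 / 24,133 machine-hours = $35 per machine-hour.
Year 1: 573 × $35 = $20,055. Book value $898,300.
Year 2: 5,089 × $35 = $178,115. Book value $720,185.
Year 3: 3,941 × $35 = $137,935. Book value $582,250.
Year 4: 4,709 × $35 = $164,815. Book value $417,435.
Year 5: 2,891 × $35 = $101,185. Book value $316,250.
Year 6: 3,874 × $35 = $135,590. Book value $180,660.
Accumulated through year 6 = $918,355 − $180,660 = $737,695.

$737,695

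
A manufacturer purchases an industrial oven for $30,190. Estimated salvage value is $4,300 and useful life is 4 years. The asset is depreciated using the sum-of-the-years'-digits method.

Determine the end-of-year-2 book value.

$12,067

Depreciable base = $30,190 − $4,300 = $25,890.
Sum of the years' digits = 4+3+2+1 = 10.
Year 1: $25,890 × 4/10 = $10,356. Book value $19,834.
Year 2: $25,890 × 3/10 = $7,767. Book value $12,067.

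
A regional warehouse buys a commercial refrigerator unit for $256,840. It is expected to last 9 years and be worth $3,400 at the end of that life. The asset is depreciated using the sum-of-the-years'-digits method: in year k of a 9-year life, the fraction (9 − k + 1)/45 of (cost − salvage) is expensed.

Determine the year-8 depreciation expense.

$11,264

Depreciable base = $256,840 − $3,400 = $253,440.
Sum of the years' digits = 9+8+7+6+5+4+3+2+1 = 45.
Year 1: $253,440 × 9/45 = $50,688. Book value $206,152.
Year 2: $253,440 × 8/45 = $45,056. Book value $161,096.
Year 3: $253,440 × 7/45 = $39,424. Book value $121,672.
Year 4: $253,440 × 6/45 = $33,792. Book value $87,880.
Year 5: $253,440 × 5/45 = $28,160. Book value $59,720.
Year 6: $253,440 × 4/45 = $22,528. Book value $37,192.
Year 7: $253,440 × 3/45 = $16,896. Book value $20,296.
Year 8: $253,440 × 2/45 = $11,264. Book value $9,032.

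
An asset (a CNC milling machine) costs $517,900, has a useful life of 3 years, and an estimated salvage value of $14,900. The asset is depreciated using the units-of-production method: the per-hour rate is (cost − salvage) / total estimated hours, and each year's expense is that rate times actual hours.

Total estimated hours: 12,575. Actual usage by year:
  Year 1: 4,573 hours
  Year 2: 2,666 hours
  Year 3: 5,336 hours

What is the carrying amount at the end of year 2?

$228,340

Depreciable base = $517,900 − $14,900 = $503,000.
Rate = $503,000 / 12,575 hours = $40 per hour.
Year 1: 4,573 × $40 = $182,920. Book value $334,980.
Year 2: 2,666 × $40 = $106,640. Book value $228,340.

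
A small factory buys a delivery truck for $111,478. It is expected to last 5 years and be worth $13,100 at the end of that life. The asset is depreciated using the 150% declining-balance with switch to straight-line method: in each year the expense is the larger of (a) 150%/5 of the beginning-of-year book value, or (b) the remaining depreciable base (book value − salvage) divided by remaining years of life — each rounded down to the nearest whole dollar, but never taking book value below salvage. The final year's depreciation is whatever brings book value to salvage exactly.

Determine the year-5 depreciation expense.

Depreciable base = $111,478 − $13,100 = $98,378.
Year 1: DB = ⌊$111,478 × 150%/5⌋ = $33,443; SL = ⌊$98,378/5⌋ = $19,675 → take DB $33,443. Book value $78,035.
Year 2: DB = ⌊$78,035 × 150%/5⌋ = $23,410; SL = ⌊$64,935/4⌋ = $16,233 → take DB $23,410. Book value $54,625.
Year 3: DB = ⌊$54,625 × 150%/5⌋ = $16,387; SL = ⌊$41,525/3⌋ = $13,841 → take DB $16,387. Book value $38,238.
Year 4: DB = ⌊$38,238 × 150%/5⌋ = $11,471; SL = ⌊$25,138/2⌋ = $12,569 → take SL $12,569. Book value $25,669.
Year 5 (final): $25,669 − $13,100 = $12,569. Book value $13,100.

$12,569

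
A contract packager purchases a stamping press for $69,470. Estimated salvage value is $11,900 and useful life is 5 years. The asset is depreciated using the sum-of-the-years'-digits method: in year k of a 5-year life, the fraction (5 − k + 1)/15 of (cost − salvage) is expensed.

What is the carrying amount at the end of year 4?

Depreciable base = $69,470 − $11,900 = $57,570.
Sum of the years' digits = 5+4+3+2+1 = 15.
Year 1: $57,570 × 5/15 = $19,190. Book value $50,280.
Year 2: $57,570 × 4/15 = $15,352. Book value $34,928.
Year 3: $57,570 × 3/15 = $11,514. Book value $23,414.
Year 4: $57,570 × 2/15 = $7,676. Book value $15,738.

$15,738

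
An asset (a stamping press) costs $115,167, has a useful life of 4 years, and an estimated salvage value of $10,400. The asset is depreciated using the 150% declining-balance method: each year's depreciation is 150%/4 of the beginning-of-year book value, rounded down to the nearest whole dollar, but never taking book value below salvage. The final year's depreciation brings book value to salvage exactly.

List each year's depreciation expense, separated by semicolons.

$43,187; $26,992; $16,870; $17,718

Depreciable base = $115,167 − $10,400 = $104,767.
Year 1: ⌊$115,167 × 150%/4⌋ = $43,187. Book value $71,980.
Year 2: ⌊$71,980 × 150%/4⌋ = $26,992. Book value $44,988.
Year 3: ⌊$44,988 × 150%/4⌋ = $16,870. Book value $28,118.
Year 4 (final): $28,118 − $10,400 = $17,718. Book value $10,400.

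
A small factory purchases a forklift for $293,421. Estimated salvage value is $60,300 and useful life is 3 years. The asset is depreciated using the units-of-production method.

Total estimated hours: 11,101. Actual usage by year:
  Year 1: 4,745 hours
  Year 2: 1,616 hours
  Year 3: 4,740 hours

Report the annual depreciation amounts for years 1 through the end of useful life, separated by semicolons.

$99,645; $33,936; $99,540

Depreciable base = $293,421 − $60,300 = $233,121.
Rate = $233,121 / 11,101 hours = $21 per hour.
Year 1: 4,745 × $21 = $99,645. Book value $193,776.
Year 2: 1,616 × $21 = $33,936. Book value $159,840.
Year 3: 4,740 × $21 = $99,540. Book value $60,300.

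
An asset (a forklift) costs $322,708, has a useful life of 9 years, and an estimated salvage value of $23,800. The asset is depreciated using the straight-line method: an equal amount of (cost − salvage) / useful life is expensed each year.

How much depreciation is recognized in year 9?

Depreciable base = $322,708 − $23,800 = $298,908.
Annual expense = $298,908 / 9 = $33,212.

$33,212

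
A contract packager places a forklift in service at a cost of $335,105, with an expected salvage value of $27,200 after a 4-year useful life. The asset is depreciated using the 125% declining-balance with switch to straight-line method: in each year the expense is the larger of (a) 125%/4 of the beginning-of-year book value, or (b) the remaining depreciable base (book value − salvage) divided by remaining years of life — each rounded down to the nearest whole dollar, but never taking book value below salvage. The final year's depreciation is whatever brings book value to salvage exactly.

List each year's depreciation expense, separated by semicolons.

$104,720; $71,995; $65,595; $65,595

Depreciable base = $335,105 − $27,200 = $307,905.
Year 1: DB = ⌊$335,105 × 125%/4⌋ = $104,720; SL = ⌊$307,905/4⌋ = $76,976 → take DB $104,720. Book value $230,385.
Year 2: DB = ⌊$230,385 × 125%/4⌋ = $71,995; SL = ⌊$203,185/3⌋ = $67,728 → take DB $71,995. Book value $158,390.
Year 3: DB = ⌊$158,390 × 125%/4⌋ = $49,496; SL = ⌊$131,190/2⌋ = $65,595 → take SL $65,595. Book value $92,795.
Year 4 (final): $92,795 − $27,200 = $65,595. Book value $27,200.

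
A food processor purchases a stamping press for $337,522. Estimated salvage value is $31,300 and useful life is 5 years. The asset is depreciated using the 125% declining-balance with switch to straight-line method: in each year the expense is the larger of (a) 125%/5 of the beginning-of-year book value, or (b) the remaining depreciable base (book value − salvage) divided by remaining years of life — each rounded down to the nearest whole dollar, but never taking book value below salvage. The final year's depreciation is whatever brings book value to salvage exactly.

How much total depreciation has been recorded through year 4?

Depreciable base = $337,522 − $31,300 = $306,222.
Year 1: DB = ⌊$337,522 × 125%/5⌋ = $84,380; SL = ⌊$306,222/5⌋ = $61,244 → take DB $84,380. Book value $253,142.
Year 2: DB = ⌊$253,142 × 125%/5⌋ = $63,285; SL = ⌊$221,842/4⌋ = $55,460 → take DB $63,285. Book value $189,857.
Year 3: DB = ⌊$189,857 × 125%/5⌋ = $47,464; SL = ⌊$158,557/3⌋ = $52,852 → take SL $52,852. Book value $137,005.
Year 4: DB = ⌊$137,005 × 125%/5⌋ = $34,251; SL = ⌊$105,705/2⌋ = $52,852 → take SL $52,852. Book value $84,153.
Accumulated through year 4 = $337,522 − $84,153 = $253,369.

$253,369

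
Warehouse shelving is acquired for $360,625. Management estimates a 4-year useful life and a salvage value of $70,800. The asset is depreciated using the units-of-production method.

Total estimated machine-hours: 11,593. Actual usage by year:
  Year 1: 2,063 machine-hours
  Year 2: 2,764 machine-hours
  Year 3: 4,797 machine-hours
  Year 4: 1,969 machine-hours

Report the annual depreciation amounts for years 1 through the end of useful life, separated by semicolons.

Depreciable base = $360,625 − $70,800 = $289,825.
Rate = $289,825 / 11,593 machine-hours = $25 per machine-hour.
Year 1: 2,063 × $25 = $51,575. Book value $309,050.
Year 2: 2,764 × $25 = $69,100. Book value $239,950.
Year 3: 4,797 × $25 = $119,925. Book value $120,025.
Year 4: 1,969 × $25 = $49,225. Book value $70,800.

$51,575; $69,100; $119,925; $49,225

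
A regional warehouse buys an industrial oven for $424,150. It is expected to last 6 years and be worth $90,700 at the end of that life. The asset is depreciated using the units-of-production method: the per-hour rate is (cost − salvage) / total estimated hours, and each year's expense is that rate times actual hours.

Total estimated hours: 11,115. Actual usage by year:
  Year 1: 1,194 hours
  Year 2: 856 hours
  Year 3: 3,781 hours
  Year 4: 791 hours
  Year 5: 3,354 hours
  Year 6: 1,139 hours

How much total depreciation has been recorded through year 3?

Depreciable base = $424,150 − $90,700 = $333,450.
Rate = $333,450 / 11,115 hours = $30 per hour.
Year 1: 1,194 × $30 = $35,820. Book value $388,330.
Year 2: 856 × $30 = $25,680. Book value $362,650.
Year 3: 3,781 × $30 = $113,430. Book value $249,220.
Accumulated through year 3 = $424,150 − $249,220 = $174,930.

$174,930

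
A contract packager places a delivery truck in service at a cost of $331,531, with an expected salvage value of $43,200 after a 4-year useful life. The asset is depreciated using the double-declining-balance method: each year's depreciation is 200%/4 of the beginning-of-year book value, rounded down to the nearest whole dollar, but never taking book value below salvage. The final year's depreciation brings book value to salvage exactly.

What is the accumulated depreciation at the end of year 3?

$288,331

Depreciable base = $331,531 − $43,200 = $288,331.
Year 1: ⌊$331,531 × 200%/4⌋ = $165,765. Book value $165,766.
Year 2: ⌊$165,766 × 200%/4⌋ = $82,883. Book value $82,883.
Year 3: ⌊$82,883 × 200%/4⌋ = $41,441, capped at $39,683. Book value $43,200.
Accumulated through year 3 = $331,531 − $43,200 = $288,331.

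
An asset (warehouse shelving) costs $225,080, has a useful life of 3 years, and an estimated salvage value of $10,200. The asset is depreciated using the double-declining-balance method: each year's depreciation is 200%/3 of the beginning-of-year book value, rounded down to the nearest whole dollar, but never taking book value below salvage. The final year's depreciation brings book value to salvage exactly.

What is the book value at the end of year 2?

$25,009

Depreciable base = $225,080 − $10,200 = $214,880.
Year 1: ⌊$225,080 × 200%/3⌋ = $150,053. Book value $75,027.
Year 2: ⌊$75,027 × 200%/3⌋ = $50,018. Book value $25,009.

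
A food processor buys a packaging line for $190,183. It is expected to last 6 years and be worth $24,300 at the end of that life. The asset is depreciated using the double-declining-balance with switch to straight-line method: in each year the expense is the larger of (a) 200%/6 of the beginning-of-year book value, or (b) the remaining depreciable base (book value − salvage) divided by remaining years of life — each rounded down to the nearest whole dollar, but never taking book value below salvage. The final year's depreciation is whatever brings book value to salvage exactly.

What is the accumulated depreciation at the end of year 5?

$165,137

Depreciable base = $190,183 − $24,300 = $165,883.
Year 1: DB = ⌊$190,183 × 200%/6⌋ = $63,394; SL = ⌊$165,883/6⌋ = $27,647 → take DB $63,394. Book value $126,789.
Year 2: DB = ⌊$126,789 × 200%/6⌋ = $42,263; SL = ⌊$102,489/5⌋ = $20,497 → take DB $42,263. Book value $84,526.
Year 3: DB = ⌊$84,526 × 200%/6⌋ = $28,175; SL = ⌊$60,226/4⌋ = $15,056 → take DB $28,175. Book value $56,351.
Year 4: DB = ⌊$56,351 × 200%/6⌋ = $18,783; SL = ⌊$32,051/3⌋ = $10,683 → take DB $18,783. Book value $37,568.
Year 5: DB = ⌊$37,568 × 200%/6⌋ = $12,522; SL = ⌊$13,268/2⌋ = $6,634 → take DB $12,522. Book value $25,046.
Accumulated through year 5 = $190,183 − $25,046 = $165,137.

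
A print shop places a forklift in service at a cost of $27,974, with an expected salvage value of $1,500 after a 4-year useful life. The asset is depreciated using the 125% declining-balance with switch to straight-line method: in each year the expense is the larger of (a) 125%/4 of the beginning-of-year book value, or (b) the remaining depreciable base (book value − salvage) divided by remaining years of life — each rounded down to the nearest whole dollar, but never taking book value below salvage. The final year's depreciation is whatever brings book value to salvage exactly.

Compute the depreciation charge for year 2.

Depreciable base = $27,974 − $1,500 = $26,474.
Year 1: DB = ⌊$27,974 × 125%/4⌋ = $8,741; SL = ⌊$26,474/4⌋ = $6,618 → take DB $8,741. Book value $19,233.
Year 2: DB = ⌊$19,233 × 125%/4⌋ = $6,010; SL = ⌊$17,733/3⌋ = $5,911 → take DB $6,010. Book value $13,223.

$6,010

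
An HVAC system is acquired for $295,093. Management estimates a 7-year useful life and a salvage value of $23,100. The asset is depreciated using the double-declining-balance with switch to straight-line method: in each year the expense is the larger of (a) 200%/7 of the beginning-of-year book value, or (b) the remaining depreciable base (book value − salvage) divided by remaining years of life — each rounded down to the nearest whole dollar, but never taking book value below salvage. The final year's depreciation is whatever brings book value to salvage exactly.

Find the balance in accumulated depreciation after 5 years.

$240,224

Depreciable base = $295,093 − $23,100 = $271,993.
Year 1: DB = ⌊$295,093 × 200%/7⌋ = $84,312; SL = ⌊$271,993/7⌋ = $38,856 → take DB $84,312. Book value $210,781.
Year 2: DB = ⌊$210,781 × 200%/7⌋ = $60,223; SL = ⌊$187,681/6⌋ = $31,280 → take DB $60,223. Book value $150,558.
Year 3: DB = ⌊$150,558 × 200%/7⌋ = $43,016; SL = ⌊$127,458/5⌋ = $25,491 → take DB $43,016. Book value $107,542.
Year 4: DB = ⌊$107,542 × 200%/7⌋ = $30,726; SL = ⌊$84,442/4⌋ = $21,110 → take DB $30,726. Book value $76,816.
Year 5: DB = ⌊$76,816 × 200%/7⌋ = $21,947; SL = ⌊$53,716/3⌋ = $17,905 → take DB $21,947. Book value $54,869.
Accumulated through year 5 = $295,093 − $54,869 = $240,224.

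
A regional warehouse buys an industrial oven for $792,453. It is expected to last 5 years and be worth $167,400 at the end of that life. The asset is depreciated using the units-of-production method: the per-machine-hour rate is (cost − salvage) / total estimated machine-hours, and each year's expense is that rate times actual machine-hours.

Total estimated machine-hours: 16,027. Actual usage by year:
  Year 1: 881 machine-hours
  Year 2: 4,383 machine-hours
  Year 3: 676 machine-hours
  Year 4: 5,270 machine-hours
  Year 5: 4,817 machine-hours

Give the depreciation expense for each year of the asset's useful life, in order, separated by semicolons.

$34,359; $170,937; $26,364; $205,530; $187,863

Depreciable base = $792,453 − $167,400 = $625,053.
Rate = $625,053 / 16,027 machine-hours = $39 per machine-hour.
Year 1: 881 × $39 = $34,359. Book value $758,094.
Year 2: 4,383 × $39 = $170,937. Book value $587,157.
Year 3: 676 × $39 = $26,364. Book value $560,793.
Year 4: 5,270 × $39 = $205,530. Book value $355,263.
Year 5: 4,817 × $39 = $187,863. Book value $167,400.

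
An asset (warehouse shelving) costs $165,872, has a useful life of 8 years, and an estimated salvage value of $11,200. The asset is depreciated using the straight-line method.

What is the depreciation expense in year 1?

$19,334

Depreciable base = $165,872 − $11,200 = $154,672.
Annual expense = $154,672 / 8 = $19,334.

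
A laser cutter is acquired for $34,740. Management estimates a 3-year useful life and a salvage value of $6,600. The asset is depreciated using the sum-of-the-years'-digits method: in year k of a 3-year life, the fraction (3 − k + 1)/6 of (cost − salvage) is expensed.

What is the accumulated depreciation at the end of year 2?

Depreciable base = $34,740 − $6,600 = $28,140.
Sum of the years' digits = 3+2+1 = 6.
Year 1: $28,140 × 3/6 = $14,070. Book value $20,670.
Year 2: $28,140 × 2/6 = $9,380. Book value $11,290.
Accumulated through year 2 = $34,740 − $11,290 = $23,450.

$23,450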